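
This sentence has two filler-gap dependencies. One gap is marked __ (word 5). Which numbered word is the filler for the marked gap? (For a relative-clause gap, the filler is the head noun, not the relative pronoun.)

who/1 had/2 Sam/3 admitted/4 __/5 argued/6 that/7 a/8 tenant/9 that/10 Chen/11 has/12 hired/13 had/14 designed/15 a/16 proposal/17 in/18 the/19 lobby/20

The marked gap is the subject of "argued".
Its filler is the fronted wh-phrase "who", at word 1.
(The other dependency links word 9 to a gap after word 13.)

1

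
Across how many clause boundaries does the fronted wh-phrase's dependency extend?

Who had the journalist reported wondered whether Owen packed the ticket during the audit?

1

"who" is extracted from the subject of "wondered".
Boundaries crossed, outermost first: [Ø] — 1 in total.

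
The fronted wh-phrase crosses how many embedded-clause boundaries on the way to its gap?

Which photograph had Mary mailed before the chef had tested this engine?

"which photograph" originates inside the matrix clause — no clause boundary is crossed.

0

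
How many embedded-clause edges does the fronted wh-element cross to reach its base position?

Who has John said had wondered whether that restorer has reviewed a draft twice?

"who" is extracted from the subject of "wondered".
Boundaries crossed, outermost first: [Ø] — 1 in total.

1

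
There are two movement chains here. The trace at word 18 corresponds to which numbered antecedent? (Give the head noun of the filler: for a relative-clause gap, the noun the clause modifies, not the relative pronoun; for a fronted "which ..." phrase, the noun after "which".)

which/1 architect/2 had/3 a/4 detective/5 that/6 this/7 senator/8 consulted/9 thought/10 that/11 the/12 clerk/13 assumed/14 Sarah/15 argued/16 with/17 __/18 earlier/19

2

The marked gap is the object of the preposition "with" of "argued".
Its filler is the fronted wh-phrase "which architect", at word 2.
(The other dependency links word 5 to a gap after word 9.)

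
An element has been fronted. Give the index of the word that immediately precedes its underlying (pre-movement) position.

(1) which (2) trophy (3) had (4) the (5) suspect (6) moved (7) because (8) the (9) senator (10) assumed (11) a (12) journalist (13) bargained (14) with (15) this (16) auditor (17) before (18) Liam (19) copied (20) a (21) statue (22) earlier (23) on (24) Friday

6

The displaced element is "which trophy" (word 2).
It functions as the direct object of "moved", so the gap sits immediately after word 6 ("moved").
Base order: The suspect had moved which trophy because the senator assumed a journalist bargained with this auditor before Liam copied a statue earlier on Friday.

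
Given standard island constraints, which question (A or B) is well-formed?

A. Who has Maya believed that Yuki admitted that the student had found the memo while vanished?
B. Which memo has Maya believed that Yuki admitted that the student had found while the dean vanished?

In A, the wh-phrase is extracted from inside an adjunct island (introduced by "while"), which blocks movement.
In B, the extraction path crosses only that-complement boundaries, which are transparent.
So B is grammatical.

B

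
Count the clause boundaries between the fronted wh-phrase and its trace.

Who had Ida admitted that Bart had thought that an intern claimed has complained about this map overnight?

3

"who" is extracted from the subject of "complained".
Boundaries crossed, outermost first: [that], [that], [Ø] — 3 in total.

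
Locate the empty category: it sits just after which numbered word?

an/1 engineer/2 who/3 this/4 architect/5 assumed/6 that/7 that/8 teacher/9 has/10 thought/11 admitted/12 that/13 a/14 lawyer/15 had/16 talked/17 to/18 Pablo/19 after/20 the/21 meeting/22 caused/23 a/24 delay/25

11

The displaced element is "an engineer" (word 2).
It is linked across 2 clause boundaries (that → Ø).
It functions as the subject of "admitted", so the gap sits immediately after word 11 ("thought").
Base order: This architect assumed that that teacher has thought that an engineer admitted that a lawyer had talked to Pablo after the meeting.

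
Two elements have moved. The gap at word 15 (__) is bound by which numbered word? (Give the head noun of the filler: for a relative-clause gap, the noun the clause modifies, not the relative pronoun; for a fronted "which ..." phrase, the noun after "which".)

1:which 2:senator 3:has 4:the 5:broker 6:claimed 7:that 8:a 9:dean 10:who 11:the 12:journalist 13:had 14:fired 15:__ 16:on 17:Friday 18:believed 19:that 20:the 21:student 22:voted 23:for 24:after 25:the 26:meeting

The marked gap is inside the relative clause, the direct object of "fired".
Its filler is the head noun "dean" (via "who"), at word 9.
(The other dependency links word 2 to a gap after word 23.)

9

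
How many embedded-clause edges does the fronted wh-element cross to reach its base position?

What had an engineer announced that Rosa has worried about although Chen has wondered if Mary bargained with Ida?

"what" is extracted from the PP object of "worried".
Boundaries crossed, outermost first: [that] — 1 in total.

1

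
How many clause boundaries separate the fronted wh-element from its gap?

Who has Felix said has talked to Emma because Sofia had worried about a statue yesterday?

"who" is extracted from the subject of "talked".
Boundaries crossed, outermost first: [Ø] — 1 in total.

1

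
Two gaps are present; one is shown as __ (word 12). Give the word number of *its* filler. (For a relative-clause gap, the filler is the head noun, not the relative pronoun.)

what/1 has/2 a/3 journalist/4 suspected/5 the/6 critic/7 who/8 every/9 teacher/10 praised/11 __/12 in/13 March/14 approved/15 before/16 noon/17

7

The marked gap is inside the relative clause, the direct object of "praised".
Its filler is the head noun "critic" (via "who"), at word 7.
(The other dependency links word 1 to a gap after word 15.)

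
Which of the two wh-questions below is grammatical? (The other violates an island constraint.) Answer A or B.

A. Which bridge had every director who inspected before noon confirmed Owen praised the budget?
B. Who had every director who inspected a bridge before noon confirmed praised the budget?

In A, the wh-phrase is extracted from inside a complex-NP island (relative clause) (introduced by "who"), which blocks movement.
In B, the extraction path crosses only that-complement boundaries, which are transparent.
So B is grammatical.

B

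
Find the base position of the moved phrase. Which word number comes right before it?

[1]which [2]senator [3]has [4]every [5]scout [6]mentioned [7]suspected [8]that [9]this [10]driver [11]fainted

6

The displaced element is "which senator" (word 2).
It is linked across 1 clause boundary (Ø).
It functions as the subject of "suspected", so the gap sits immediately after word 6 ("mentioned").
Base order: Every scout has mentioned that which senator suspected that this driver fainted.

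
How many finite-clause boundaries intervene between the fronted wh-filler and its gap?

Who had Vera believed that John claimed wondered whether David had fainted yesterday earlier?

2

"who" is extracted from the subject of "wondered".
Boundaries crossed, outermost first: [that], [Ø] — 2 in total.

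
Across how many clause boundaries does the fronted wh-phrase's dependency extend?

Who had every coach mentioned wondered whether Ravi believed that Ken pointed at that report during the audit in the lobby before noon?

"who" is extracted from the subject of "wondered".
Boundaries crossed, outermost first: [Ø] — 1 in total.

1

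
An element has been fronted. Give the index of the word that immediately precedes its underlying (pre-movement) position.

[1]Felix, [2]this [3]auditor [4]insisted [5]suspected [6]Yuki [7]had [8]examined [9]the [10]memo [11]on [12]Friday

4

The displaced element is "Felix" (word 1).
It is linked across 1 clause boundary (Ø).
It functions as the subject of "suspected", so the gap sits immediately after word 4 ("insisted").
Base order: This auditor insisted that Felix suspected Yuki had examined the memo on Friday.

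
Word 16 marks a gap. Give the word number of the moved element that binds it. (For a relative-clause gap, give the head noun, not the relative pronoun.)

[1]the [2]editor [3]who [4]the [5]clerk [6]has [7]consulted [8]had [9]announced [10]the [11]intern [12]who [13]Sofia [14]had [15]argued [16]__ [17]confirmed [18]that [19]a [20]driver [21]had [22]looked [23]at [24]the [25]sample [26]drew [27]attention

The gap at 16 is the subject of "confirmed", inside a relative clause.
The relative pronoun is "who" (word 12); it is bound by the head noun immediately before it.
Its filler is the head noun "intern", at word 11.

11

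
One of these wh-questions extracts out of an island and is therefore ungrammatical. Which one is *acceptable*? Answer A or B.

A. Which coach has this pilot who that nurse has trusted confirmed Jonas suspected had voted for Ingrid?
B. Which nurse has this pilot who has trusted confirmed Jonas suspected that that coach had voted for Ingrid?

In B, the wh-phrase is extracted from inside a complex-NP island (relative clause) (introduced by "who"), which blocks movement.
In A, the extraction path crosses only that-complement boundaries, which are transparent.
So A is grammatical.

A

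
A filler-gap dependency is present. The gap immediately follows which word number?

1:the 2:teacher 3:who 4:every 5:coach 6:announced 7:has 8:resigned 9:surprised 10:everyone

The displaced element is "the teacher" (word 2).
It is linked across 1 clause boundary (Ø).
It functions as the subject of "resigned", so the gap sits immediately after word 6 ("announced").
Base order: Every coach announced that the teacher has resigned.

6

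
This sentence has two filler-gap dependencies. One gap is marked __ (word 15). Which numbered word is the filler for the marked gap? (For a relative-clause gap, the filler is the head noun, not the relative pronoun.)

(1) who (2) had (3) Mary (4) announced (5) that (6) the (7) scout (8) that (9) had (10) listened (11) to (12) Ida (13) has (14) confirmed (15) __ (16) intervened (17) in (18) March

1

The marked gap is the subject of "intervened".
Its filler is the fronted wh-phrase "who", at word 1.
(The other dependency links word 7 to a gap after word 8.)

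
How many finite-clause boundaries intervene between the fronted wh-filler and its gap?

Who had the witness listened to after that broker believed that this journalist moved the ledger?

"who" originates inside the matrix clause — no clause boundary is crossed.

0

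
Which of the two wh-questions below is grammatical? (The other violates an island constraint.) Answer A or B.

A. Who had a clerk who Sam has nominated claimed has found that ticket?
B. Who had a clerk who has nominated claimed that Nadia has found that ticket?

In B, the wh-phrase is extracted from inside a complex-NP island (relative clause) (introduced by "who"), which blocks movement.
In A, the extraction path crosses only that-complement boundaries, which are transparent.
So A is grammatical.

A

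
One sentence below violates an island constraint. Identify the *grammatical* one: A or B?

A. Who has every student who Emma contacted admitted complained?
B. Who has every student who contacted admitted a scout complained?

A

In B, the wh-phrase is extracted from inside a complex-NP island (relative clause) (introduced by "who"), which blocks movement.
In A, the extraction path crosses only that-complement boundaries, which are transparent.
So A is grammatical.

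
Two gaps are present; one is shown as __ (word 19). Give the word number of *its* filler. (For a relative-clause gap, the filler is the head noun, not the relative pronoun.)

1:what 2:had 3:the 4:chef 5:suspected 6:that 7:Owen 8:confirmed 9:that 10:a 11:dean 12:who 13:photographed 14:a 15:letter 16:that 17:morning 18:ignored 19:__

The marked gap is the direct object of "ignored".
Its filler is the fronted wh-phrase "what", at word 1.
(The other dependency links word 11 to a gap after word 12.)

1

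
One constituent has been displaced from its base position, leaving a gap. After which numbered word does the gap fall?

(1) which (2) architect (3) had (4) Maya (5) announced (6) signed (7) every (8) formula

The displaced element is "which architect" (word 2).
It is linked across 1 clause boundary (Ø).
It functions as the subject of "signed", so the gap sits immediately after word 5 ("announced").
Base order: Maya had announced which architect signed every formula.

5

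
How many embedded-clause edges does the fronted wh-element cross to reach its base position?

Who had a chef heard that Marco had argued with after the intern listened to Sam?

1

"who" is extracted from the PP object of "argued".
Boundaries crossed, outermost first: [that] — 1 in total.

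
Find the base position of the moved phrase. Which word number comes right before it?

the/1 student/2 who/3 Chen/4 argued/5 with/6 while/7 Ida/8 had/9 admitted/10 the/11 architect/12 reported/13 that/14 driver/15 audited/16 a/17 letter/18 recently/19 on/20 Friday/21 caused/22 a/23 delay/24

6

The displaced element is "the student" (word 2).
It functions as the object of the preposition "with" of "argued", so the gap sits immediately after word 6 ("with").
Base order: Chen argued with the student while Ida had admitted the architect reported that driver audited a letter recently on Friday.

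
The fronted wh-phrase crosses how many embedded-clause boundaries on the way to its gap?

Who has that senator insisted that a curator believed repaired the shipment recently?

"who" is extracted from the subject of "repaired".
Boundaries crossed, outermost first: [that], [Ø] — 2 in total.

2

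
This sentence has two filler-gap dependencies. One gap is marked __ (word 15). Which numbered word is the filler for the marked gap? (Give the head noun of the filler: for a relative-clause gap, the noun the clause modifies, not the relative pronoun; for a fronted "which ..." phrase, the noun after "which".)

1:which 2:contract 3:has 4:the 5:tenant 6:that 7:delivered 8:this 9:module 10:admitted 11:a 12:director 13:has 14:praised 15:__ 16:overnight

2

The marked gap is the direct object of "praised".
Its filler is the fronted wh-phrase "which contract", at word 2.
(The other dependency links word 5 to a gap after word 6.)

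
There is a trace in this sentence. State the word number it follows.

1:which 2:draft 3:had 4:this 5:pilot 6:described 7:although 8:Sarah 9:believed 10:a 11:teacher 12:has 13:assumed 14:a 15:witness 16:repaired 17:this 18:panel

The displaced element is "which draft" (word 2).
It functions as the direct object of "described", so the gap sits immediately after word 6 ("described").
Base order: This pilot had described which draft although Sarah believed a teacher has assumed a witness repaired this panel.

6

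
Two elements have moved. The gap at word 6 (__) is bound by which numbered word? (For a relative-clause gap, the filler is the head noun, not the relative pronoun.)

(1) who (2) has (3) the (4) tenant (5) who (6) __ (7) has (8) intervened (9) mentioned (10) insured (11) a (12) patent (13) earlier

The marked gap is inside the relative clause, the subject of "intervened".
Its filler is the head noun "tenant" (via "who"), at word 4.
(The other dependency links word 1 to a gap after word 9.)

4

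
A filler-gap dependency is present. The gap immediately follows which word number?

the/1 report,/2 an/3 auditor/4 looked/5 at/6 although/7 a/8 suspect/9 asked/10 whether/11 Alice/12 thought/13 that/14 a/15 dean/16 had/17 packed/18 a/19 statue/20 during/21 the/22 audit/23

The displaced element is "the report" (word 2).
It functions as the object of the preposition "at" of "looked", so the gap sits immediately after word 6 ("at").
Base order: An auditor looked at the report although a suspect asked whether Alice thought that a dean had packed a statue during the audit.

6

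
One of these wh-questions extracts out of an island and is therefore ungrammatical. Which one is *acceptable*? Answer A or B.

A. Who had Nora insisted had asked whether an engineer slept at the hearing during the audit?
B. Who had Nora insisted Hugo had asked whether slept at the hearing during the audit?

In B, the wh-phrase is extracted from inside a wh-island (introduced by "whether"), which blocks movement.
In A, the extraction path crosses only that-complement boundaries, which are transparent.
So A is grammatical.

A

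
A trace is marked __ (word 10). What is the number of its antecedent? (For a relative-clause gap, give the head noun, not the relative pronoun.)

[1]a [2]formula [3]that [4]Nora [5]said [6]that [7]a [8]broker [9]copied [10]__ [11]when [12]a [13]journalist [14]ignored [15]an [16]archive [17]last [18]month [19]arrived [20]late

2

The gap at 10 is the object of "copied", inside a relative clause.
The relative pronoun is "that" (word 3); it is bound by the head noun immediately before it.
Its filler is the head noun "formula", at word 2.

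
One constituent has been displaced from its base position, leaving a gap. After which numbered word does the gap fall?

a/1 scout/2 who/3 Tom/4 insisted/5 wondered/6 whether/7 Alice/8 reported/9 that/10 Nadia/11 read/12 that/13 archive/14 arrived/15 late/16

The displaced element is "a scout" (word 2).
It is linked across 1 clause boundary (Ø).
It functions as the subject of "wondered", so the gap sits immediately after word 5 ("insisted").
Base order: Tom insisted that a scout wondered whether Alice reported that Nadia read that archive.

5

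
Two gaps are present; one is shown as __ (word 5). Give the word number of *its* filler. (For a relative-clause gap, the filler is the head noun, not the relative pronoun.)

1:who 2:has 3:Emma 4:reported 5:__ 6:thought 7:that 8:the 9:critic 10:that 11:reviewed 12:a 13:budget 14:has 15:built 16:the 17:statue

1

The marked gap is the subject of "thought".
Its filler is the fronted wh-phrase "who", at word 1.
(The other dependency links word 9 to a gap after word 10.)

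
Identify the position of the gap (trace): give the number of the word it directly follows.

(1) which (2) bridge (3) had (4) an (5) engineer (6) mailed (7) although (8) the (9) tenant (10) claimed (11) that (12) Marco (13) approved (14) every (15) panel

6

The displaced element is "which bridge" (word 2).
It functions as the direct object of "mailed", so the gap sits immediately after word 6 ("mailed").
Base order: An engineer had mailed which bridge although the tenant claimed that Marco approved every panel.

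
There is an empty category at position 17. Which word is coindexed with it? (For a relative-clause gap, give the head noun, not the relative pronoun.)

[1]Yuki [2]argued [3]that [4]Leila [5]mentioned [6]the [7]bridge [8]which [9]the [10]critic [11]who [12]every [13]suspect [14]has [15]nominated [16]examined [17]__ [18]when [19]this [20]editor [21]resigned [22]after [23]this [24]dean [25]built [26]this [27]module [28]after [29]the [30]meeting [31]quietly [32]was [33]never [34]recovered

7

The gap at 17 is the object of "examined", inside a relative clause.
The relative pronoun is "which" (word 8); it is bound by the head noun immediately before it.
Its filler is the head noun "bridge", at word 7.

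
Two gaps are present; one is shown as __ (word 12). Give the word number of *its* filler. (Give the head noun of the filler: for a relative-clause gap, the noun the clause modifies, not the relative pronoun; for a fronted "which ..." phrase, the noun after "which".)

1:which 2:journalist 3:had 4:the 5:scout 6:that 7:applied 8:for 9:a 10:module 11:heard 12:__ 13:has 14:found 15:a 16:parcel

The marked gap is the subject of "found".
Its filler is the fronted wh-phrase "which journalist", at word 2.
(The other dependency links word 5 to a gap after word 6.)

2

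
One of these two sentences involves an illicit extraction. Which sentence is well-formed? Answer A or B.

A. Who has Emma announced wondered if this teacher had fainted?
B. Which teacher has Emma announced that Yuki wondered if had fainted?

A

In B, the wh-phrase is extracted from inside a wh-island (introduced by "if"), which blocks movement.
In A, the extraction path crosses only that-complement boundaries, which are transparent.
So A is grammatical.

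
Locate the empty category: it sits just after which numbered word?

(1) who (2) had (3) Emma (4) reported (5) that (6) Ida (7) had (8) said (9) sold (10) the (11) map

8

The displaced element is "who" (word 1).
It is linked across 2 clause boundaries (that → Ø).
It functions as the subject of "sold", so the gap sits immediately after word 8 ("said").
Base order: Emma had reported that Ida had said who sold the map.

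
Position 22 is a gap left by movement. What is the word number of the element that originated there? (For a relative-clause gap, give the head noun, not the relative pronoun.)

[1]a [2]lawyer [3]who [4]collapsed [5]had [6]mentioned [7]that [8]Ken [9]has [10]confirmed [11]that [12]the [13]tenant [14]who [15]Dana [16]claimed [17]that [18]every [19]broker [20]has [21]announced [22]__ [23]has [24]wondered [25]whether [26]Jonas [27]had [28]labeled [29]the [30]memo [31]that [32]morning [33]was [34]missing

13

The gap at 22 is the subject of "wondered", inside a relative clause.
The relative pronoun is "who" (word 14); it is bound by the head noun immediately before it.
Its filler is the head noun "tenant", at word 13.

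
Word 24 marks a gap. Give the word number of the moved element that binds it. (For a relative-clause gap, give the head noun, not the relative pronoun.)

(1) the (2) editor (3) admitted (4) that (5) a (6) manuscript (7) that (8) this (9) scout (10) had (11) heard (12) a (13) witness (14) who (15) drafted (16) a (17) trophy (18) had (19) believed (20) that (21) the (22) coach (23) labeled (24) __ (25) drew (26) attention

6

The gap at 24 is the object of "labeled", inside a relative clause.
The relative pronoun is "that" (word 7); it is bound by the head noun immediately before it.
Its filler is the head noun "manuscript", at word 6.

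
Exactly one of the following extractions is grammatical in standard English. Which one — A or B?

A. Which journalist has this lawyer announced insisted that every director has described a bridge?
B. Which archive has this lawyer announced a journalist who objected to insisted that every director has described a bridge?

In B, the wh-phrase is extracted from inside a complex-NP island (relative clause) (introduced by "who"), which blocks movement.
In A, the extraction path crosses only that-complement boundaries, which are transparent.
So A is grammatical.

A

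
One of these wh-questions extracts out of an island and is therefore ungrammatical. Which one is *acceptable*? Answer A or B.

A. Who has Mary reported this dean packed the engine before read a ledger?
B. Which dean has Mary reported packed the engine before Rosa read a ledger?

B

In A, the wh-phrase is extracted from inside an adjunct island (introduced by "before"), which blocks movement.
In B, the extraction path crosses only that-complement boundaries, which are transparent.
So B is grammatical.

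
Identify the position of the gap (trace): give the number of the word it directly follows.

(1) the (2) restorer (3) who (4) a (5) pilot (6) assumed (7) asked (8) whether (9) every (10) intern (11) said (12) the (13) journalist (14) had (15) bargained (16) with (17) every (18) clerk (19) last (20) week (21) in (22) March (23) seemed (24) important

6

The displaced element is "the restorer" (word 2).
It is linked across 1 clause boundary (Ø).
It functions as the subject of "asked", so the gap sits immediately after word 6 ("assumed").
Base order: A pilot assumed that the restorer asked whether every intern said the journalist had bargained with every clerk last week in March.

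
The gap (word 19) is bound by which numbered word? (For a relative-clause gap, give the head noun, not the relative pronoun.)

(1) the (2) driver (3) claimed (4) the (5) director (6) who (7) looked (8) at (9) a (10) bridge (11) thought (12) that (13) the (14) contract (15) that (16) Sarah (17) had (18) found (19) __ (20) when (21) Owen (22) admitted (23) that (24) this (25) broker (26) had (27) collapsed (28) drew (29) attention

14

The gap at 19 is the object of "found", inside a relative clause.
The relative pronoun is "that" (word 15); it is bound by the head noun immediately before it.
Its filler is the head noun "contract", at word 14.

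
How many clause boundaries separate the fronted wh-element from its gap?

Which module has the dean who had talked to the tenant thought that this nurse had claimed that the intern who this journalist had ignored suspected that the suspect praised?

"which module" is extracted from the object of "praised".
Boundaries crossed, outermost first: [that], [that], [that] — 3 in total.

3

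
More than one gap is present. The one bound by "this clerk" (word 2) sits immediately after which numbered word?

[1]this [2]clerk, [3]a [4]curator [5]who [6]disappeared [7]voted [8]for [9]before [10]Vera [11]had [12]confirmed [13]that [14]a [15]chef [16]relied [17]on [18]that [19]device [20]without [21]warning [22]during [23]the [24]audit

The displaced element is "this clerk" (word 2).
It functions as the object of the preposition "for" of "voted", so the gap sits immediately after word 8 ("for").
Base order: A curator who disappeared voted for this clerk before Vera had confirmed that a chef relied on that device without warning during the audit.

8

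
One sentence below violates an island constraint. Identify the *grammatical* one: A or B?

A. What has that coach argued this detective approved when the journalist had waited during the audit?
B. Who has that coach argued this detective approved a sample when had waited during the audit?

In B, the wh-phrase is extracted from inside an adjunct island (introduced by "when"), which blocks movement.
In A, the extraction path crosses only that-complement boundaries, which are transparent.
So A is grammatical.

A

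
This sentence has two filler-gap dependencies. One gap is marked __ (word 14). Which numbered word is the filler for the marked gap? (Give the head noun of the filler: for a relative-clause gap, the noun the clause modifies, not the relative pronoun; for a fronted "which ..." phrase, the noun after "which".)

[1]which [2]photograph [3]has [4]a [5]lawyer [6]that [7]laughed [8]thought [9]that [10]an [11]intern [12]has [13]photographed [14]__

The marked gap is the direct object of "photographed".
Its filler is the fronted wh-phrase "which photograph", at word 2.
(The other dependency links word 5 to a gap after word 6.)

2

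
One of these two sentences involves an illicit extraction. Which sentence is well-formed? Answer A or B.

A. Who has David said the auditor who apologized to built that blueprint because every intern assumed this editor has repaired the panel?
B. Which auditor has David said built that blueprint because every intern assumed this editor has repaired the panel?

In A, the wh-phrase is extracted from inside a complex-NP island (relative clause) (introduced by "who"), which blocks movement.
In B, the extraction path crosses only that-complement boundaries, which are transparent.
So B is grammatical.

B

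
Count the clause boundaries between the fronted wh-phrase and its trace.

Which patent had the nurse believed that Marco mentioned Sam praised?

2

"which patent" is extracted from the object of "praised".
Boundaries crossed, outermost first: [that], [Ø] — 2 in total.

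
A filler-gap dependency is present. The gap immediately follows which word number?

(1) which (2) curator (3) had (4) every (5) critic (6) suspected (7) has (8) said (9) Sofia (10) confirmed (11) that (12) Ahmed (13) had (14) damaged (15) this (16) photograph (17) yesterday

The displaced element is "which curator" (word 2).
It is linked across 1 clause boundary (Ø).
It functions as the subject of "said", so the gap sits immediately after word 6 ("suspected").
Base order: Every critic had suspected that which curator has said Sofia confirmed that Ahmed had damaged this photograph yesterday.

6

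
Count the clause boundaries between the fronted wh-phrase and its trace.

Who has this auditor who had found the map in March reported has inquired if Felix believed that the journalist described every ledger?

1

"who" is extracted from the subject of "inquired".
Boundaries crossed, outermost first: [Ø] — 1 in total.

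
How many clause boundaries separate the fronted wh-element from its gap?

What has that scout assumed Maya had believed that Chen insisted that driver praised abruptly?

3

"what" is extracted from the object of "praised".
Boundaries crossed, outermost first: [Ø], [that], [Ø] — 3 in total.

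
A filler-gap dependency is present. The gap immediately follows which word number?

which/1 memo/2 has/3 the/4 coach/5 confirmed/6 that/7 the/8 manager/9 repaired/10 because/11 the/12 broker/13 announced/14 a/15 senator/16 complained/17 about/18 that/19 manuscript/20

10

The displaced element is "which memo" (word 2).
It is linked across 1 clause boundary (that).
It functions as the direct object of "repaired", so the gap sits immediately after word 10 ("repaired").
Base order: The coach has confirmed that the manager repaired which memo because the broker announced a senator complained about that manuscript.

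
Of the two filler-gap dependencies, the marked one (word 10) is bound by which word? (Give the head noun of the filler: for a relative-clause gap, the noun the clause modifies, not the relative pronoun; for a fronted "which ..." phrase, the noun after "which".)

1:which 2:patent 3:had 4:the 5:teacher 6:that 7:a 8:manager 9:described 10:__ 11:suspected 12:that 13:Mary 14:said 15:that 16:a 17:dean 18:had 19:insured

The marked gap is inside the relative clause, the direct object of "described".
Its filler is the head noun "teacher" (via "that"), at word 5.
(The other dependency links word 2 to a gap after word 19.)

5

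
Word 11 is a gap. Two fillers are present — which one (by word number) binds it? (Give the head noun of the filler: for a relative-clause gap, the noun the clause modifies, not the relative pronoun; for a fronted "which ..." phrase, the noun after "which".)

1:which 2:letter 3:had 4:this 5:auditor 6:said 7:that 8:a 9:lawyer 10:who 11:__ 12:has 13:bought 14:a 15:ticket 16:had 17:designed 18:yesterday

9

The marked gap is inside the relative clause, the subject of "bought".
Its filler is the head noun "lawyer" (via "who"), at word 9.
(The other dependency links word 2 to a gap after word 17.)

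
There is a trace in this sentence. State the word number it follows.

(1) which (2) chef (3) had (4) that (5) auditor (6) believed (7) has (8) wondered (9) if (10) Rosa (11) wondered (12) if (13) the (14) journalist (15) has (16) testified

6

The displaced element is "which chef" (word 2).
It is linked across 1 clause boundary (Ø).
It functions as the subject of "wondered", so the gap sits immediately after word 6 ("believed").
Base order: That auditor had believed that which chef has wondered if Rosa wondered if the journalist has testified.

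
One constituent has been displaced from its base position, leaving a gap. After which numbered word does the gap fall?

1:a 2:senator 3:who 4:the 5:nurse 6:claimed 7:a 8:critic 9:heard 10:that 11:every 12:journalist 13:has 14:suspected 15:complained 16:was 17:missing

14

The displaced element is "a senator" (word 2).
It is linked across 3 clause boundaries (Ø → that → Ø).
It functions as the subject of "complained", so the gap sits immediately after word 14 ("suspected").
Base order: The nurse claimed a critic heard that every journalist has suspected that a senator complained.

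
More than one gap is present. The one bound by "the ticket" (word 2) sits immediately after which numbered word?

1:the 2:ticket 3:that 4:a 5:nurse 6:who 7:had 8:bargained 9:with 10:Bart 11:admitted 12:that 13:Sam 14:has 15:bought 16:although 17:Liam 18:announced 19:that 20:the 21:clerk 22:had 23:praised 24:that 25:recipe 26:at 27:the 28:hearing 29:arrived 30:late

The displaced element is "the ticket" (word 2).
It is linked across 1 clause boundary (that).
It functions as the direct object of "bought", so the gap sits immediately after word 15 ("bought").
Base order: A nurse who had bargained with Bart admitted that Sam has bought the ticket although Liam announced that the clerk had praised that recipe at the hearing.

15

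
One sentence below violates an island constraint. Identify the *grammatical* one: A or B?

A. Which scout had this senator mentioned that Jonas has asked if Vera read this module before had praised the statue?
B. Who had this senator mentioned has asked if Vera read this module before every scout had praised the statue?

B

In A, the wh-phrase is extracted from inside a wh-island (introduced by "if"), which blocks movement.
In B, the extraction path crosses only that-complement boundaries, which are transparent.
So B is grammatical.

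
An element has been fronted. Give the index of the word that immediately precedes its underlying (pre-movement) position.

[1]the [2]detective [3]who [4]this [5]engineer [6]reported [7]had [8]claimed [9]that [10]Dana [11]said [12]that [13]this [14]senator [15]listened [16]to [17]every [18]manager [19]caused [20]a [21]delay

6

The displaced element is "the detective" (word 2).
It is linked across 1 clause boundary (Ø).
It functions as the subject of "claimed", so the gap sits immediately after word 6 ("reported").
Base order: This engineer reported that the detective had claimed that Dana said that this senator listened to every manager.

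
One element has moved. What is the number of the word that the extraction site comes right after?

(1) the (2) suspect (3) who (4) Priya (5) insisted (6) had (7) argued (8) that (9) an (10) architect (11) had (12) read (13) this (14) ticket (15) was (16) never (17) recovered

5

The displaced element is "the suspect" (word 2).
It is linked across 1 clause boundary (Ø).
It functions as the subject of "argued", so the gap sits immediately after word 5 ("insisted").
Base order: Priya insisted the suspect had argued that an architect had read this ticket.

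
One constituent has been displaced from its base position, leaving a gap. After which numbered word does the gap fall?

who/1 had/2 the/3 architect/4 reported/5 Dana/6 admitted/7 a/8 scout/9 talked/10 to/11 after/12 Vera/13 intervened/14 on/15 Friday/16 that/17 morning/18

11

The displaced element is "who" (word 1).
It is linked across 2 clause boundaries (Ø → Ø).
It functions as the object of the preposition "to" of "talked", so the gap sits immediately after word 11 ("to").
Base order: The architect had reported Dana admitted a scout talked to who after Vera intervened on Friday that morning.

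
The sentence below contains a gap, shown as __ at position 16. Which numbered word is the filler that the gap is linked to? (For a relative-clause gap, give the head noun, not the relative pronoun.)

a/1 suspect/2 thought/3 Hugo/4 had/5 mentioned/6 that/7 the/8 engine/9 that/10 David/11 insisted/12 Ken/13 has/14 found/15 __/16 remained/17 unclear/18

The gap at 16 is the object of "found", inside a relative clause.
The relative pronoun is "that" (word 10); it is bound by the head noun immediately before it.
Its filler is the head noun "engine", at word 9.

9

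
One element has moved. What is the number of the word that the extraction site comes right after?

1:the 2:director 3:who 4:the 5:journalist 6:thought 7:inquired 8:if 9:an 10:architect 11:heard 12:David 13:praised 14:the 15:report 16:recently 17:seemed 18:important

The displaced element is "the director" (word 2).
It is linked across 1 clause boundary (Ø).
It functions as the subject of "inquired", so the gap sits immediately after word 6 ("thought").
Base order: The journalist thought the director inquired if an architect heard David praised the report recently.

6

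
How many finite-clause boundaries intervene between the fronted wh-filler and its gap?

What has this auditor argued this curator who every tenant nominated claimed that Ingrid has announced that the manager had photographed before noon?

"what" is extracted from the object of "photographed".
Boundaries crossed, outermost first: [Ø], [that], [that] — 3 in total.

3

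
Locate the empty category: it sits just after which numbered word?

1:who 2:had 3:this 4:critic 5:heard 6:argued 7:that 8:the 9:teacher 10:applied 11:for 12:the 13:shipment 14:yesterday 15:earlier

The displaced element is "who" (word 1).
It is linked across 1 clause boundary (Ø).
It functions as the subject of "argued", so the gap sits immediately after word 5 ("heard").
Base order: This critic had heard that who argued that the teacher applied for the shipment yesterday earlier.

5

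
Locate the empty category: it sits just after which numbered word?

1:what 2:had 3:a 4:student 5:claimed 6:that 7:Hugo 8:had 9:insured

9

The displaced element is "what" (word 1).
It is linked across 1 clause boundary (that).
It functions as the direct object of "insured", so the gap sits immediately after word 9 ("insured").
Base order: A student had claimed that Hugo had insured what.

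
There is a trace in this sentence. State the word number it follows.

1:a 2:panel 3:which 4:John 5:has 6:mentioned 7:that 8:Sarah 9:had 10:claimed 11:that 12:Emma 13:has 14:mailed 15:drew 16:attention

14

The displaced element is "a panel" (word 2).
It is linked across 2 clause boundaries (that → that).
It functions as the direct object of "mailed", so the gap sits immediately after word 14 ("mailed").
Base order: John has mentioned that Sarah had claimed that Emma has mailed a panel.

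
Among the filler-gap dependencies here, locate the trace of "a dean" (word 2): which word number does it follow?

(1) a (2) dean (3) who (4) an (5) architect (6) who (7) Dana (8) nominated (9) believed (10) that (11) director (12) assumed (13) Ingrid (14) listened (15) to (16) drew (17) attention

15

The displaced element is "a dean" (word 2).
It is linked across 2 clause boundaries (Ø → Ø).
It functions as the object of the preposition "to" of "listened", so the gap sits immediately after word 15 ("to").
Base order: An architect who Dana nominated believed that director assumed Ingrid listened to a dean.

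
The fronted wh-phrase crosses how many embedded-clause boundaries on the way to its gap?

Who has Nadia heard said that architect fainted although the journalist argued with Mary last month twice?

1

"who" is extracted from the subject of "said".
Boundaries crossed, outermost first: [Ø] — 1 in total.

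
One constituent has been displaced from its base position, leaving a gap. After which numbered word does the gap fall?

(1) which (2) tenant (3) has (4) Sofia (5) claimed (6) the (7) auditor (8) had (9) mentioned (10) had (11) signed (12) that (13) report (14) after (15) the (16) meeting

The displaced element is "which tenant" (word 2).
It is linked across 2 clause boundaries (Ø → Ø).
It functions as the subject of "signed", so the gap sits immediately after word 9 ("mentioned").
Base order: Sofia has claimed the auditor had mentioned that which tenant had signed that report after the meeting.

9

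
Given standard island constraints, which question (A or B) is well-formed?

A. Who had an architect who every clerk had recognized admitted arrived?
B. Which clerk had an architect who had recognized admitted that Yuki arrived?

A

In B, the wh-phrase is extracted from inside a complex-NP island (relative clause) (introduced by "who"), which blocks movement.
In A, the extraction path crosses only that-complement boundaries, which are transparent.
So A is grammatical.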